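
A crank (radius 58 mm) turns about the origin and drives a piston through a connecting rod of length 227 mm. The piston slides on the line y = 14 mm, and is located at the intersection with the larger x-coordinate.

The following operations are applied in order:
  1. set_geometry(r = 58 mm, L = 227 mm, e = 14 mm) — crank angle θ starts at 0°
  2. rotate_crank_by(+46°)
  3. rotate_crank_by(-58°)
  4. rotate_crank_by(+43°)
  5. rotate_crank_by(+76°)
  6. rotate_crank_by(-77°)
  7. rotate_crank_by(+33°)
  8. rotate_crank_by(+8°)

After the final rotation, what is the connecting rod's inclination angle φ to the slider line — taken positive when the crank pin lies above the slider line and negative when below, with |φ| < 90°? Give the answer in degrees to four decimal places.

10.3646

set_geometry: r = 58 mm, L = 227 mm, e = 14 mm; θ ← 0°
rotate_crank_by(+46°): θ ← 0° +46° = 46°
rotate_crank_by(-58°): θ ← 46° -58° = -12°
rotate_crank_by(+43°): θ ← -12° +43° = 31°
rotate_crank_by(+76°): θ ← 31° +76° = 107°
rotate_crank_by(-77°): θ ← 107° -77° = 30°
rotate_crank_by(+33°): θ ← 30° +33° = 63°
rotate_crank_by(+8°): θ ← 63° +8° = 71°
crank pin P = (r cos θ, r sin θ) = (18.882953, 54.840077)
h = r sin θ − e = 54.840077 − 14 = 40.840077
sin φ = h / L = 40.840077 / 227 = 0.17991224
φ = arcsin(0.17991224) = 10.364648°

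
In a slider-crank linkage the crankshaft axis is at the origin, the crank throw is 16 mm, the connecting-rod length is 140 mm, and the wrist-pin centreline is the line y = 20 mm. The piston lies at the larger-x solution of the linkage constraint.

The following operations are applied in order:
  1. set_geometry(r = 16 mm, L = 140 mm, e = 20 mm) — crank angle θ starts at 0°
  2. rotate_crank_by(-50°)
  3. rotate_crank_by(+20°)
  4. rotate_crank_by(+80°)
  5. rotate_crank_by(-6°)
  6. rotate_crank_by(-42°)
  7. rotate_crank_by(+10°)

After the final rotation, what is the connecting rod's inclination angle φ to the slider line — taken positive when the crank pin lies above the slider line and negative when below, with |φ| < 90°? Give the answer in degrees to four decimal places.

-6.8399

set_geometry: r = 16 mm, L = 140 mm, e = 20 mm; θ ← 0°
rotate_crank_by(-50°): θ ← 0° -50° = -50°
rotate_crank_by(+20°): θ ← -50° +20° = -30°
rotate_crank_by(+80°): θ ← -30° +80° = 50°
rotate_crank_by(-6°): θ ← 50° -6° = 44°
rotate_crank_by(-42°): θ ← 44° -42° = 2°
rotate_crank_by(+10°): θ ← 2° +10° = 12°
crank pin P = (r cos θ, r sin θ) = (15.650362, 3.326587)
h = r sin θ − e = 3.326587 − 20 = -16.673413
sin φ = h / L = -16.673413 / 140 = -0.11909581
φ = arcsin(-0.11909581) = -6.839922°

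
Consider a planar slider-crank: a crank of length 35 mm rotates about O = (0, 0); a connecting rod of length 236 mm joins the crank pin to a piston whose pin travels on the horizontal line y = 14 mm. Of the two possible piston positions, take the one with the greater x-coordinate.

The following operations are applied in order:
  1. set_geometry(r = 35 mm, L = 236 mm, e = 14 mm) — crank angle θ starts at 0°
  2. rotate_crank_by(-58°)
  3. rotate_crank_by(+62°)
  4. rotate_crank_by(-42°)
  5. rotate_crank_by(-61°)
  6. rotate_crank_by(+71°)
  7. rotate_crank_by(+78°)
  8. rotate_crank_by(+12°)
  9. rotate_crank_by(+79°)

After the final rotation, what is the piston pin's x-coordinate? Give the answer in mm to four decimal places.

208.6634

set_geometry: r = 35 mm, L = 236 mm, e = 14 mm; θ ← 0°
rotate_crank_by(-58°): θ ← 0° -58° = -58°
rotate_crank_by(+62°): θ ← -58° +62° = 4°
rotate_crank_by(-42°): θ ← 4° -42° = -38°
rotate_crank_by(-61°): θ ← -38° -61° = -99°
rotate_crank_by(+71°): θ ← -99° +71° = -28°
rotate_crank_by(+78°): θ ← -28° +78° = 50°
rotate_crank_by(+12°): θ ← 50° +12° = 62°
rotate_crank_by(+79°): θ ← 62° +79° = 141°
crank pin P = (r cos θ, r sin θ) = (-27.200109, 22.026214)
h = r sin θ − e = 22.026214 − 14 = 8.026214
x = r cos θ + √(L² − h²) = -27.200109 + √(55696.0 − 64.4201) = -27.200109 + 235.863477 = 208.663369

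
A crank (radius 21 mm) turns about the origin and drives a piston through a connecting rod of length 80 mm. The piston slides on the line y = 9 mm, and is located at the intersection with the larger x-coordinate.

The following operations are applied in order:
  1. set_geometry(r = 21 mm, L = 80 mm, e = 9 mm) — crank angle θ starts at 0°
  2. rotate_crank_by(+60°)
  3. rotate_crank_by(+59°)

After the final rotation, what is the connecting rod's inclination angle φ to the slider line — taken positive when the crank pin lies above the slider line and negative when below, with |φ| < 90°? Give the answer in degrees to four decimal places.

6.7241

set_geometry: r = 21 mm, L = 80 mm, e = 9 mm; θ ← 0°
rotate_crank_by(+60°): θ ← 0° +60° = 60°
rotate_crank_by(+59°): θ ← 60° +59° = 119°
crank pin P = (r cos θ, r sin θ) = (-10.181002, 18.367014)
h = r sin θ − e = 18.367014 − 9 = 9.367014
sin φ = h / L = 9.367014 / 80 = 0.11708767
φ = arcsin(0.11708767) = 6.724054°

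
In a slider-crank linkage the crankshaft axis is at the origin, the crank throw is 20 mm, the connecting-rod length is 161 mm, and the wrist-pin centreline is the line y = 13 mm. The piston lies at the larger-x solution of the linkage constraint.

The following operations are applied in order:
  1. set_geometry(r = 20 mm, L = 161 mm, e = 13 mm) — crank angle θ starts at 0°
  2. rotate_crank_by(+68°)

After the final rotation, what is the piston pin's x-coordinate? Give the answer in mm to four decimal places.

set_geometry: r = 20 mm, L = 161 mm, e = 13 mm; θ ← 0°
rotate_crank_by(+68°): θ ← 0° +68° = 68°
crank pin P = (r cos θ, r sin θ) = (7.492132, 18.543677)
h = r sin θ − e = 18.543677 − 13 = 5.543677
x = r cos θ + √(L² − h²) = 7.492132 + √(25921.0 − 30.7324) = 7.492132 + 160.904530 = 168.396661

168.3967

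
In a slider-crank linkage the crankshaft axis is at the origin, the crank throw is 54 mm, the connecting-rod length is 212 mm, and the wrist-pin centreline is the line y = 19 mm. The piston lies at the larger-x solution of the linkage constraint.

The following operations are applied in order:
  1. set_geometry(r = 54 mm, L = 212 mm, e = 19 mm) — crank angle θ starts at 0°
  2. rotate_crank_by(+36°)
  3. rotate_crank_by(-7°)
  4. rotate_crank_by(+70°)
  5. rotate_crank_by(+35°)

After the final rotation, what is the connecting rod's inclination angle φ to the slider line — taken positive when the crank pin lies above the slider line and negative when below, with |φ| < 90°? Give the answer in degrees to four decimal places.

5.3711

set_geometry: r = 54 mm, L = 212 mm, e = 19 mm; θ ← 0°
rotate_crank_by(+36°): θ ← 0° +36° = 36°
rotate_crank_by(-7°): θ ← 36° -7° = 29°
rotate_crank_by(+70°): θ ← 29° +70° = 99°
rotate_crank_by(+35°): θ ← 99° +35° = 134°
crank pin P = (r cos θ, r sin θ) = (-37.511552, 38.844349)
h = r sin θ − e = 38.844349 − 19 = 19.844349
sin φ = h / L = 19.844349 / 212 = 0.09360542
φ = arcsin(0.09360542) = 5.371059°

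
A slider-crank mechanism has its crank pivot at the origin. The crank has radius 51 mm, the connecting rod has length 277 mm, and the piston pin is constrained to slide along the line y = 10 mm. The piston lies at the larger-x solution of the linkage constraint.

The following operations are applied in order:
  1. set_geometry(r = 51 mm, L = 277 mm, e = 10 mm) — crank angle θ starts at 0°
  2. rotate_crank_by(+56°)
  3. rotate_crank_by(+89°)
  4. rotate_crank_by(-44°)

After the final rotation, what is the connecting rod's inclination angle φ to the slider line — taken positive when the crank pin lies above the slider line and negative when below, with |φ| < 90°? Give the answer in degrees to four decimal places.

8.3160

set_geometry: r = 51 mm, L = 277 mm, e = 10 mm; θ ← 0°
rotate_crank_by(+56°): θ ← 0° +56° = 56°
rotate_crank_by(+89°): θ ← 56° +89° = 145°
rotate_crank_by(-44°): θ ← 145° -44° = 101°
crank pin P = (r cos θ, r sin θ) = (-9.731259, 50.062986)
h = r sin θ − e = 50.062986 − 10 = 40.062986
sin φ = h / L = 40.062986 / 277 = 0.14463172
φ = arcsin(0.14463172) = 8.315953°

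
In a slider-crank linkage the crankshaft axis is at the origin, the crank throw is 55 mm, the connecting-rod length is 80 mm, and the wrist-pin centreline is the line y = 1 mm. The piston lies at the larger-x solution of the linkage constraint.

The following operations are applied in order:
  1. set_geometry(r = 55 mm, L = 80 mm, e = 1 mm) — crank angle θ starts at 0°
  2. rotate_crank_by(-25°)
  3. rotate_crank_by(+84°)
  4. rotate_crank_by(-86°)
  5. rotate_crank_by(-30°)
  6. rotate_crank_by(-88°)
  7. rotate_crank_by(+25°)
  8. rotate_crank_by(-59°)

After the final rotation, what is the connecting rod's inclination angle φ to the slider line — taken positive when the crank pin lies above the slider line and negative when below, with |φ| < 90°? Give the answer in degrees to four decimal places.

set_geometry: r = 55 mm, L = 80 mm, e = 1 mm; θ ← 0°
rotate_crank_by(-25°): θ ← 0° -25° = -25°
rotate_crank_by(+84°): θ ← -25° +84° = 59°
rotate_crank_by(-86°): θ ← 59° -86° = -27°
rotate_crank_by(-30°): θ ← -27° -30° = -57°
rotate_crank_by(-88°): θ ← -57° -88° = -145°
rotate_crank_by(+25°): θ ← -145° +25° = -120°
rotate_crank_by(-59°): θ ← -120° -59° = -179°
crank pin P = (r cos θ, r sin θ) = (-54.991623, -0.959882)
h = r sin θ − e = -0.959882 − 1 = -1.959882
sin φ = h / L = -1.959882 / 80 = -0.02449853
φ = arcsin(-0.02449853) = -1.403803°

-1.4038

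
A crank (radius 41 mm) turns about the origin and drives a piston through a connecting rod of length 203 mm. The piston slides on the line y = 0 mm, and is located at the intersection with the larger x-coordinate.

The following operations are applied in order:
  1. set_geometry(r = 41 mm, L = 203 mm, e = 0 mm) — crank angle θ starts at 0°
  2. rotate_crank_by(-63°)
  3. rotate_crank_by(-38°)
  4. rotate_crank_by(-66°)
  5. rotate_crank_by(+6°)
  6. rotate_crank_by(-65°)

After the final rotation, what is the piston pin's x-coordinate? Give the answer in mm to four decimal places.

set_geometry: r = 41 mm, L = 203 mm, e = 0 mm; θ ← 0°
rotate_crank_by(-63°): θ ← 0° -63° = -63°
rotate_crank_by(-38°): θ ← -63° -38° = -101°
rotate_crank_by(-66°): θ ← -101° -66° = -167°
rotate_crank_by(+6°): θ ← -167° +6° = -161°
rotate_crank_by(-65°): θ ← -161° -65° = -226°
crank pin P = (r cos θ, r sin θ) = (-28.480993, 29.492932)
h = r sin θ − e = 29.492932 − 0 = 29.492932
x = r cos θ + √(L² − h²) = -28.480993 + √(41209.0 − 869.8330) = -28.480993 + 200.846128 = 172.365134

172.3651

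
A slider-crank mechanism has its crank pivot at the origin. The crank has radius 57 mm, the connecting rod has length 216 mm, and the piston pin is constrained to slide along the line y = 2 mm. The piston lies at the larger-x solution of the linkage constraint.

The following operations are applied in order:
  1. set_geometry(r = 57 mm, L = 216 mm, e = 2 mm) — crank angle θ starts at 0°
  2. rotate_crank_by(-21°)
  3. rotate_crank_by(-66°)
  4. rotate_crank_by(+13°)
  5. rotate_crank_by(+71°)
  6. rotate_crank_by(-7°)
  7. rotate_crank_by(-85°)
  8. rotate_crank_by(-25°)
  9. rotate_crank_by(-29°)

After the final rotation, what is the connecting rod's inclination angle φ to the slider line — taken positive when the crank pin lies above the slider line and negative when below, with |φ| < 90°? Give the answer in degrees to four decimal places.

-8.3472

set_geometry: r = 57 mm, L = 216 mm, e = 2 mm; θ ← 0°
rotate_crank_by(-21°): θ ← 0° -21° = -21°
rotate_crank_by(-66°): θ ← -21° -66° = -87°
rotate_crank_by(+13°): θ ← -87° +13° = -74°
rotate_crank_by(+71°): θ ← -74° +71° = -3°
rotate_crank_by(-7°): θ ← -3° -7° = -10°
rotate_crank_by(-85°): θ ← -10° -85° = -95°
rotate_crank_by(-25°): θ ← -95° -25° = -120°
rotate_crank_by(-29°): θ ← -120° -29° = -149°
crank pin P = (r cos θ, r sin θ) = (-48.858536, -29.357170)
h = r sin θ − e = -29.357170 − 2 = -31.357170
sin φ = h / L = -31.357170 / 216 = -0.14517208
φ = arcsin(-0.14517208) = -8.347244°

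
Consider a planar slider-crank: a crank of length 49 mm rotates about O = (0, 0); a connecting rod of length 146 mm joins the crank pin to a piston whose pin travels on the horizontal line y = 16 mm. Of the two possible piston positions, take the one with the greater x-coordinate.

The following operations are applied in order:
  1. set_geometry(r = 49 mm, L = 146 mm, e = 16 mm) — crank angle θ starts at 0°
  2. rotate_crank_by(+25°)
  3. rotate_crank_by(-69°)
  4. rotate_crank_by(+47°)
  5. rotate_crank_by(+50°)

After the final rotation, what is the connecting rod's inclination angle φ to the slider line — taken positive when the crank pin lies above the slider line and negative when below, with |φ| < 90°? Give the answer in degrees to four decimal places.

9.1167

set_geometry: r = 49 mm, L = 146 mm, e = 16 mm; θ ← 0°
rotate_crank_by(+25°): θ ← 0° +25° = 25°
rotate_crank_by(-69°): θ ← 25° -69° = -44°
rotate_crank_by(+47°): θ ← -44° +47° = 3°
rotate_crank_by(+50°): θ ← 3° +50° = 53°
crank pin P = (r cos θ, r sin θ) = (29.488936, 39.133140)
h = r sin θ − e = 39.133140 − 16 = 23.133140
sin φ = h / L = 23.133140 / 146 = 0.15844616
φ = arcsin(0.15844616) = 9.116718°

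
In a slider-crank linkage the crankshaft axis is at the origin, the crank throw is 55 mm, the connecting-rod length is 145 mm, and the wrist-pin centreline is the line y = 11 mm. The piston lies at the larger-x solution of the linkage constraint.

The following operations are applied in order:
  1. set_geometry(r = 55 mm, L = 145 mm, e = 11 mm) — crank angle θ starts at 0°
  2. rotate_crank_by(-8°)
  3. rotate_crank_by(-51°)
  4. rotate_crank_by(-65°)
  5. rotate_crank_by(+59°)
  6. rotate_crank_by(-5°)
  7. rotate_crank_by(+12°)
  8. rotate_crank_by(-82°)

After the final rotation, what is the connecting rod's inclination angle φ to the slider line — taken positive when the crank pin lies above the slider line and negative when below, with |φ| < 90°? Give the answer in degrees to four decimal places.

-18.6435

set_geometry: r = 55 mm, L = 145 mm, e = 11 mm; θ ← 0°
rotate_crank_by(-8°): θ ← 0° -8° = -8°
rotate_crank_by(-51°): θ ← -8° -51° = -59°
rotate_crank_by(-65°): θ ← -59° -65° = -124°
rotate_crank_by(+59°): θ ← -124° +59° = -65°
rotate_crank_by(-5°): θ ← -65° -5° = -70°
rotate_crank_by(+12°): θ ← -70° +12° = -58°
rotate_crank_by(-82°): θ ← -58° -82° = -140°
crank pin P = (r cos θ, r sin θ) = (-42.132444, -35.353319)
h = r sin θ − e = -35.353319 − 11 = -46.353319
sin φ = h / L = -46.353319 / 145 = -0.31967806
φ = arcsin(-0.31967806) = -18.643456°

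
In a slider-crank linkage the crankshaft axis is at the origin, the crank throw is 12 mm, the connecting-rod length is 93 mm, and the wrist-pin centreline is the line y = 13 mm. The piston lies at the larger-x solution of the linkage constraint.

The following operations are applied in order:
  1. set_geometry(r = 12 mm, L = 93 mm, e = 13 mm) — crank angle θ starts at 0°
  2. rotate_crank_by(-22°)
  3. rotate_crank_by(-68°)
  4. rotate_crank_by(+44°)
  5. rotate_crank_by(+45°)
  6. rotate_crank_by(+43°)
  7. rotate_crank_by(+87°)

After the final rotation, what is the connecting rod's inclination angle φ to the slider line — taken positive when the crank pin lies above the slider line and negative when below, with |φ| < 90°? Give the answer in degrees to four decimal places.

set_geometry: r = 12 mm, L = 93 mm, e = 13 mm; θ ← 0°
rotate_crank_by(-22°): θ ← 0° -22° = -22°
rotate_crank_by(-68°): θ ← -22° -68° = -90°
rotate_crank_by(+44°): θ ← -90° +44° = -46°
rotate_crank_by(+45°): θ ← -46° +45° = -1°
rotate_crank_by(+43°): θ ← -1° +43° = 42°
rotate_crank_by(+87°): θ ← 42° +87° = 129°
crank pin P = (r cos θ, r sin θ) = (-7.551845, 9.325752)
h = r sin θ − e = 9.325752 − 13 = -3.674248
sin φ = h / L = -3.674248 / 93 = -0.03950805
φ = arcsin(-0.03950805) = -2.264234°

-2.2642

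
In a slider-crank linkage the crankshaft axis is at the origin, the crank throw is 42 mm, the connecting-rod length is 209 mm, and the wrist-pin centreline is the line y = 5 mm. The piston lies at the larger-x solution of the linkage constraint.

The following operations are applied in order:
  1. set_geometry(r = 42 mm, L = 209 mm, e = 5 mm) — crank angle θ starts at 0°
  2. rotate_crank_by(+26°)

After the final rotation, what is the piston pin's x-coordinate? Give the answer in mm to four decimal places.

246.3186

set_geometry: r = 42 mm, L = 209 mm, e = 5 mm; θ ← 0°
rotate_crank_by(+26°): θ ← 0° +26° = 26°
crank pin P = (r cos θ, r sin θ) = (37.749350, 18.411588)
h = r sin θ − e = 18.411588 − 5 = 13.411588
x = r cos θ + √(L² − h²) = 37.749350 + √(43681.0 − 179.8707) = 37.749350 + 208.569243 = 246.318593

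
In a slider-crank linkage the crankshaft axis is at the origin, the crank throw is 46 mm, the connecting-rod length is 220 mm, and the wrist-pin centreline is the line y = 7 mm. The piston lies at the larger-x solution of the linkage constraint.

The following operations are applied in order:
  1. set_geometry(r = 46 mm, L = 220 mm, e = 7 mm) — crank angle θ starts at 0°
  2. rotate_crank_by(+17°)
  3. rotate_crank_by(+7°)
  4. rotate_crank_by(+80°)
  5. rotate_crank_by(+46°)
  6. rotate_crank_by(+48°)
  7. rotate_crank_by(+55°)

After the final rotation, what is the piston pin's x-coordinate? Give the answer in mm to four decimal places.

200.5603

set_geometry: r = 46 mm, L = 220 mm, e = 7 mm; θ ← 0°
rotate_crank_by(+17°): θ ← 0° +17° = 17°
rotate_crank_by(+7°): θ ← 17° +7° = 24°
rotate_crank_by(+80°): θ ← 24° +80° = 104°
rotate_crank_by(+46°): θ ← 104° +46° = 150°
rotate_crank_by(+48°): θ ← 150° +48° = 198°
rotate_crank_by(+55°): θ ← 198° +55° = 253°
crank pin P = (r cos θ, r sin θ) = (-13.449098, -43.990019)
h = r sin θ − e = -43.990019 − 7 = -50.990019
x = r cos θ + √(L² − h²) = -13.449098 + √(48400.0 − 2599.9820) = -13.449098 + 214.009388 = 200.560289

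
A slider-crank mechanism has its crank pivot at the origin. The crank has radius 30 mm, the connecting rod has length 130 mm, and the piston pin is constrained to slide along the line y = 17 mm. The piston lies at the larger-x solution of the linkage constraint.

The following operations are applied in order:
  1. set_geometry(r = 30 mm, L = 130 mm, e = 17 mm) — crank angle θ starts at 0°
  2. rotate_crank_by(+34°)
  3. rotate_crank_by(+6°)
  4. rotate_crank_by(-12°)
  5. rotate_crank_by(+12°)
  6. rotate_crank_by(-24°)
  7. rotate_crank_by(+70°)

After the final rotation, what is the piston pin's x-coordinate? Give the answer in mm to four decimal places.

set_geometry: r = 30 mm, L = 130 mm, e = 17 mm; θ ← 0°
rotate_crank_by(+34°): θ ← 0° +34° = 34°
rotate_crank_by(+6°): θ ← 34° +6° = 40°
rotate_crank_by(-12°): θ ← 40° -12° = 28°
rotate_crank_by(+12°): θ ← 28° +12° = 40°
rotate_crank_by(-24°): θ ← 40° -24° = 16°
rotate_crank_by(+70°): θ ← 16° +70° = 86°
crank pin P = (r cos θ, r sin θ) = (2.092694, 29.926922)
h = r sin θ − e = 29.926922 − 17 = 12.926922
x = r cos θ + √(L² − h²) = 2.092694 + √(16900.0 − 167.1053) = 2.092694 + 129.355691 = 131.448385

131.4484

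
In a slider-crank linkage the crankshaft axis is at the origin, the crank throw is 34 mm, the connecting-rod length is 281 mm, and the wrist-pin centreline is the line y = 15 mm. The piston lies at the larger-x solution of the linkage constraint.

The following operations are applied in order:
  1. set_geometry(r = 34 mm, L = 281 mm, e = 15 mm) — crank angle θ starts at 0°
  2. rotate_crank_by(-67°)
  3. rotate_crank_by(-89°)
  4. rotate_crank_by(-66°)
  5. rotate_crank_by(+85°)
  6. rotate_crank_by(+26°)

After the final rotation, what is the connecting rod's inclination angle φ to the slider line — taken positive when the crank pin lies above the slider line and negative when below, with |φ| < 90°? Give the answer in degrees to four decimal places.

set_geometry: r = 34 mm, L = 281 mm, e = 15 mm; θ ← 0°
rotate_crank_by(-67°): θ ← 0° -67° = -67°
rotate_crank_by(-89°): θ ← -67° -89° = -156°
rotate_crank_by(-66°): θ ← -156° -66° = -222°
rotate_crank_by(+85°): θ ← -222° +85° = -137°
rotate_crank_by(+26°): θ ← -137° +26° = -111°
crank pin P = (r cos θ, r sin θ) = (-12.184510, -31.741735)
h = r sin θ − e = -31.741735 − 15 = -46.741735
sin φ = h / L = -46.741735 / 281 = -0.16634069
φ = arcsin(-0.16634069) = -9.575127°

-9.5751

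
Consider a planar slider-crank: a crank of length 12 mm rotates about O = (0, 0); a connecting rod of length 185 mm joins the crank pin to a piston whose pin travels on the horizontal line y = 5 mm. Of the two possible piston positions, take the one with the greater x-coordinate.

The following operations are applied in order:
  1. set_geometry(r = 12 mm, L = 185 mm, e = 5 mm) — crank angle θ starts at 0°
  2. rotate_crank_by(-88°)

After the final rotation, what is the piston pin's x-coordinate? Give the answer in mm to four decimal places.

184.6367

set_geometry: r = 12 mm, L = 185 mm, e = 5 mm; θ ← 0°
rotate_crank_by(-88°): θ ← 0° -88° = -88°
crank pin P = (r cos θ, r sin θ) = (0.418794, -11.992690)
h = r sin θ − e = -11.992690 − 5 = -16.992690
x = r cos θ + √(L² − h²) = 0.418794 + √(34225.0 − 288.7515) = 0.418794 + 184.217937 = 184.636731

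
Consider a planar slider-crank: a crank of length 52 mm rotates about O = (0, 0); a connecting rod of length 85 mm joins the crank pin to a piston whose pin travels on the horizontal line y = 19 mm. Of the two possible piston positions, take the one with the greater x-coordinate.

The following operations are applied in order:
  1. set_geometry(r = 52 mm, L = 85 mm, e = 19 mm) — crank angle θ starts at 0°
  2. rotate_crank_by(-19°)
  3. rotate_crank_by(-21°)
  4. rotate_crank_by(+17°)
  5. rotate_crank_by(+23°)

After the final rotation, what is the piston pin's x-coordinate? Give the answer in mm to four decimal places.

134.8493

set_geometry: r = 52 mm, L = 85 mm, e = 19 mm; θ ← 0°
rotate_crank_by(-19°): θ ← 0° -19° = -19°
rotate_crank_by(-21°): θ ← -19° -21° = -40°
rotate_crank_by(+17°): θ ← -40° +17° = -23°
rotate_crank_by(+23°): θ ← -23° +23° = 0°
crank pin P = (r cos θ, r sin θ) = (52.000000, 0.000000)
h = r sin θ − e = 0.000000 − 19 = -19.000000
x = r cos θ + √(L² − h²) = 52.000000 + √(7225.0 − 361.0000) = 52.000000 + 82.849261 = 134.849261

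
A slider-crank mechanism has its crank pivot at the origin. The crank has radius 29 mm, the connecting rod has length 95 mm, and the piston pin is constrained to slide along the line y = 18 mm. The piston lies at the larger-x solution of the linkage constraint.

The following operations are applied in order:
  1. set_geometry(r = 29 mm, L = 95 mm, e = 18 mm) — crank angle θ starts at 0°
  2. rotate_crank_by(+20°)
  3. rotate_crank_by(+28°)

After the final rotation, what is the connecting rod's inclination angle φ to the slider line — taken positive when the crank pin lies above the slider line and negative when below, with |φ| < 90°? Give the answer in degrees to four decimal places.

set_geometry: r = 29 mm, L = 95 mm, e = 18 mm; θ ← 0°
rotate_crank_by(+20°): θ ← 0° +20° = 20°
rotate_crank_by(+28°): θ ← 20° +28° = 48°
crank pin P = (r cos θ, r sin θ) = (19.404788, 21.551200)
h = r sin θ − e = 21.551200 − 18 = 3.551200
sin φ = h / L = 3.551200 / 95 = 0.03738105
φ = arcsin(0.03738105) = 2.142276°

2.1423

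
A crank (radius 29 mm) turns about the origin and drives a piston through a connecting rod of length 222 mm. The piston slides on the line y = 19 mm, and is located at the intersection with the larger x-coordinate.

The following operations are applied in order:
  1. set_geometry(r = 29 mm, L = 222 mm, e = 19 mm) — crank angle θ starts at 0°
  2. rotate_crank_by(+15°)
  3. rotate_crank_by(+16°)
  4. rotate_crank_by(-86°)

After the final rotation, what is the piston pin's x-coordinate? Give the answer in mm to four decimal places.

234.4776

set_geometry: r = 29 mm, L = 222 mm, e = 19 mm; θ ← 0°
rotate_crank_by(+15°): θ ← 0° +15° = 15°
rotate_crank_by(+16°): θ ← 15° +16° = 31°
rotate_crank_by(-86°): θ ← 31° -86° = -55°
crank pin P = (r cos θ, r sin θ) = (16.633717, -23.755409)
h = r sin θ − e = -23.755409 − 19 = -42.755409
x = r cos θ + √(L² − h²) = 16.633717 + √(49284.0 − 1828.0250) = 16.633717 + 217.843923 = 234.477640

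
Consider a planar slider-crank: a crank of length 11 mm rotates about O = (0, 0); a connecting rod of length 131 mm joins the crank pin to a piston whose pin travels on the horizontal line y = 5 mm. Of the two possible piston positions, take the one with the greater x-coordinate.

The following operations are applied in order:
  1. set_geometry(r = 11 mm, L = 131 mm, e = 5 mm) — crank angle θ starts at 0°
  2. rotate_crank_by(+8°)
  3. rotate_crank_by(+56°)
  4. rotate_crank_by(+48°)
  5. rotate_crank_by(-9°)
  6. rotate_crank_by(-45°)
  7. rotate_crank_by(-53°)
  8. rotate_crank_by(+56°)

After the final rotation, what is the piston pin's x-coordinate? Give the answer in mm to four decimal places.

136.2514

set_geometry: r = 11 mm, L = 131 mm, e = 5 mm; θ ← 0°
rotate_crank_by(+8°): θ ← 0° +8° = 8°
rotate_crank_by(+56°): θ ← 8° +56° = 64°
rotate_crank_by(+48°): θ ← 64° +48° = 112°
rotate_crank_by(-9°): θ ← 112° -9° = 103°
rotate_crank_by(-45°): θ ← 103° -45° = 58°
rotate_crank_by(-53°): θ ← 58° -53° = 5°
rotate_crank_by(+56°): θ ← 5° +56° = 61°
crank pin P = (r cos θ, r sin θ) = (5.332906, 9.620817)
h = r sin θ − e = 9.620817 − 5 = 4.620817
x = r cos θ + √(L² − h²) = 5.332906 + √(17161.0 − 21.3519) = 5.332906 + 130.918479 = 136.251384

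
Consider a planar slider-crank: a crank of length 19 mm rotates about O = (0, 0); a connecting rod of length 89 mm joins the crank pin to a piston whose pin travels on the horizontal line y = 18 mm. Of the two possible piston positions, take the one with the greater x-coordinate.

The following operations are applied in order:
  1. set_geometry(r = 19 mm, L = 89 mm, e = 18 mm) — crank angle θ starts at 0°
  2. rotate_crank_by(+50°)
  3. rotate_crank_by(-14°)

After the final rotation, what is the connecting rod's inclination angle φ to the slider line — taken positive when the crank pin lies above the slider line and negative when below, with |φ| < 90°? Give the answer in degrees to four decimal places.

-4.4026

set_geometry: r = 19 mm, L = 89 mm, e = 18 mm; θ ← 0°
rotate_crank_by(+50°): θ ← 0° +50° = 50°
rotate_crank_by(-14°): θ ← 50° -14° = 36°
crank pin P = (r cos θ, r sin θ) = (15.371323, 11.167920)
h = r sin θ − e = 11.167920 − 18 = -6.832080
sin φ = h / L = -6.832080 / 89 = -0.07676495
φ = arcsin(-0.07676495) = -4.402639°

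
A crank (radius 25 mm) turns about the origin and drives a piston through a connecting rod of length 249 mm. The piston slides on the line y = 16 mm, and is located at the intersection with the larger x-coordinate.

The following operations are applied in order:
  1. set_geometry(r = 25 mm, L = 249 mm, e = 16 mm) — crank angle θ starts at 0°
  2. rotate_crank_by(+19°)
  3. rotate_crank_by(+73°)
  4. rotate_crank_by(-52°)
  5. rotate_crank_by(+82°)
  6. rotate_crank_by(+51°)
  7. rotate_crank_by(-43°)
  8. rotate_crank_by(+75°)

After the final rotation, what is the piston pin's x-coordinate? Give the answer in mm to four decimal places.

224.9211

set_geometry: r = 25 mm, L = 249 mm, e = 16 mm; θ ← 0°
rotate_crank_by(+19°): θ ← 0° +19° = 19°
rotate_crank_by(+73°): θ ← 19° +73° = 92°
rotate_crank_by(-52°): θ ← 92° -52° = 40°
rotate_crank_by(+82°): θ ← 40° +82° = 122°
rotate_crank_by(+51°): θ ← 122° +51° = 173°
rotate_crank_by(-43°): θ ← 173° -43° = 130°
rotate_crank_by(+75°): θ ← 130° +75° = 205°
crank pin P = (r cos θ, r sin θ) = (-22.657695, -10.565457)
h = r sin θ − e = -10.565457 − 16 = -26.565457
x = r cos θ + √(L² − h²) = -22.657695 + √(62001.0 − 705.7235) = -22.657695 + 247.578829 = 224.921134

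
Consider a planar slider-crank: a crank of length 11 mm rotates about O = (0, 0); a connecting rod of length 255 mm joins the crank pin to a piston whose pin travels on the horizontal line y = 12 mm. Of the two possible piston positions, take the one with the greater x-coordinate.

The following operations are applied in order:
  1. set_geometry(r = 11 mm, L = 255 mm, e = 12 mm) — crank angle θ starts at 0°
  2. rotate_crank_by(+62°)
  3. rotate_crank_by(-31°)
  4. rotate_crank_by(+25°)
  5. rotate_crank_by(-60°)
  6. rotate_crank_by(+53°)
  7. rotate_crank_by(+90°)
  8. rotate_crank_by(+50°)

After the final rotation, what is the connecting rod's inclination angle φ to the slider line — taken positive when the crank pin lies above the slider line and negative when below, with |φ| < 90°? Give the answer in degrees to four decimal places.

set_geometry: r = 11 mm, L = 255 mm, e = 12 mm; θ ← 0°
rotate_crank_by(+62°): θ ← 0° +62° = 62°
rotate_crank_by(-31°): θ ← 62° -31° = 31°
rotate_crank_by(+25°): θ ← 31° +25° = 56°
rotate_crank_by(-60°): θ ← 56° -60° = -4°
rotate_crank_by(+53°): θ ← -4° +53° = 49°
rotate_crank_by(+90°): θ ← 49° +90° = 139°
rotate_crank_by(+50°): θ ← 139° +50° = 189°
crank pin P = (r cos θ, r sin θ) = (-10.864572, -1.720779)
h = r sin θ − e = -1.720779 − 12 = -13.720779
sin φ = h / L = -13.720779 / 255 = -0.05380698
φ = arcsin(-0.05380698) = -3.084402°

-3.0844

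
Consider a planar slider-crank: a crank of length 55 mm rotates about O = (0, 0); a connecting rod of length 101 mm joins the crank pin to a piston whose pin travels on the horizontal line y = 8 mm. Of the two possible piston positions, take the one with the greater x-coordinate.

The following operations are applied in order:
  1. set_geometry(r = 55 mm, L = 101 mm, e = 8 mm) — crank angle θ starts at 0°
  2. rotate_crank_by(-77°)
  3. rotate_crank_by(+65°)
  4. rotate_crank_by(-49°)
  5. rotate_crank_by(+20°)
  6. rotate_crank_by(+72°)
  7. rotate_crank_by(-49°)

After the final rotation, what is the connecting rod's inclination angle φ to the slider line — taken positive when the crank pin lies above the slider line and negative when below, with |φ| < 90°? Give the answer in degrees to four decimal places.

set_geometry: r = 55 mm, L = 101 mm, e = 8 mm; θ ← 0°
rotate_crank_by(-77°): θ ← 0° -77° = -77°
rotate_crank_by(+65°): θ ← -77° +65° = -12°
rotate_crank_by(-49°): θ ← -12° -49° = -61°
rotate_crank_by(+20°): θ ← -61° +20° = -41°
rotate_crank_by(+72°): θ ← -41° +72° = 31°
rotate_crank_by(-49°): θ ← 31° -49° = -18°
crank pin P = (r cos θ, r sin θ) = (52.308108, -16.995935)
h = r sin θ − e = -16.995935 − 8 = -24.995935
sin φ = h / L = -24.995935 / 101 = -0.24748450
φ = arcsin(-0.24748450) = -14.328708°

-14.3287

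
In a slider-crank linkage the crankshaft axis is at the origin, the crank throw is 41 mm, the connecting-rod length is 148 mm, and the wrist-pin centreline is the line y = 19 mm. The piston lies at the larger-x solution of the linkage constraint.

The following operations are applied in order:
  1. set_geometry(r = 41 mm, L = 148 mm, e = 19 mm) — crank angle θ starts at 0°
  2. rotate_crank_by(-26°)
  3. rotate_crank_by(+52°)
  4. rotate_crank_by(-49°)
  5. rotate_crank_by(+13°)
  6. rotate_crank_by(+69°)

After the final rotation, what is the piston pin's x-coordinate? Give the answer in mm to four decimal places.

set_geometry: r = 41 mm, L = 148 mm, e = 19 mm; θ ← 0°
rotate_crank_by(-26°): θ ← 0° -26° = -26°
rotate_crank_by(+52°): θ ← -26° +52° = 26°
rotate_crank_by(-49°): θ ← 26° -49° = -23°
rotate_crank_by(+13°): θ ← -23° +13° = -10°
rotate_crank_by(+69°): θ ← -10° +69° = 59°
crank pin P = (r cos θ, r sin θ) = (21.116561, 35.143859)
h = r sin θ − e = 35.143859 − 19 = 16.143859
x = r cos θ + √(L² − h²) = 21.116561 + √(21904.0 − 260.6242) = 21.116561 + 147.116878 = 168.233439

168.2334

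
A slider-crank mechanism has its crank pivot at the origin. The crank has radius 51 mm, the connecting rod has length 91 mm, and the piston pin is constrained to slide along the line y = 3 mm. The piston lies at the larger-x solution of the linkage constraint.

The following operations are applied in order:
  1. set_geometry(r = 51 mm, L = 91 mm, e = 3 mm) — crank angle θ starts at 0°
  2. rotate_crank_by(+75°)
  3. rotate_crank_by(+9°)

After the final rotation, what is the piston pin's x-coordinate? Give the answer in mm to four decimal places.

82.8148

set_geometry: r = 51 mm, L = 91 mm, e = 3 mm; θ ← 0°
rotate_crank_by(+75°): θ ← 0° +75° = 75°
rotate_crank_by(+9°): θ ← 75° +9° = 84°
crank pin P = (r cos θ, r sin θ) = (5.330952, 50.720617)
h = r sin θ − e = 50.720617 − 3 = 47.720617
x = r cos θ + √(L² − h²) = 5.330952 + √(8281.0 − 2277.2573) = 5.330952 + 77.483822 = 82.814774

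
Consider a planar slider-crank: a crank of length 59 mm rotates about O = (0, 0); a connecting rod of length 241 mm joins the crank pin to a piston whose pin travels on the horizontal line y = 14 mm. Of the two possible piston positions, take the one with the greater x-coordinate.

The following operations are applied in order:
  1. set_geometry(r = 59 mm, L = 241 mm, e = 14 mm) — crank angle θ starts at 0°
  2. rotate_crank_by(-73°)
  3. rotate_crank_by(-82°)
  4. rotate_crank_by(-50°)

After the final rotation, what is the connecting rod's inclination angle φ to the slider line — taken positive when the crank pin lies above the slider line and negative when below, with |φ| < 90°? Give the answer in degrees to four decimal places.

2.6005

set_geometry: r = 59 mm, L = 241 mm, e = 14 mm; θ ← 0°
rotate_crank_by(-73°): θ ← 0° -73° = -73°
rotate_crank_by(-82°): θ ← -73° -82° = -155°
rotate_crank_by(-50°): θ ← -155° -50° = -205°
crank pin P = (r cos θ, r sin θ) = (-53.472159, 24.934477)
h = r sin θ − e = 24.934477 − 14 = 10.934477
sin φ = h / L = 10.934477 / 241 = 0.04537128
φ = arcsin(0.04537128) = 2.600475°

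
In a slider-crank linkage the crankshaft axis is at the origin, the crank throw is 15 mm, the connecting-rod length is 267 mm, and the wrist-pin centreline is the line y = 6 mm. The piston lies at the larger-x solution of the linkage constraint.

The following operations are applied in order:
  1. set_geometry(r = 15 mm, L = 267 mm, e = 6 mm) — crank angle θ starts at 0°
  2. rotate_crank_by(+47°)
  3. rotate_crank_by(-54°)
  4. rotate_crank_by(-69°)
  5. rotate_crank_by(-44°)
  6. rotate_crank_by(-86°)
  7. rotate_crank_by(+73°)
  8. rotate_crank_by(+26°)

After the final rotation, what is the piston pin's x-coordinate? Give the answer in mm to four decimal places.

set_geometry: r = 15 mm, L = 267 mm, e = 6 mm; θ ← 0°
rotate_crank_by(+47°): θ ← 0° +47° = 47°
rotate_crank_by(-54°): θ ← 47° -54° = -7°
rotate_crank_by(-69°): θ ← -7° -69° = -76°
rotate_crank_by(-44°): θ ← -76° -44° = -120°
rotate_crank_by(-86°): θ ← -120° -86° = -206°
rotate_crank_by(+73°): θ ← -206° +73° = -133°
rotate_crank_by(+26°): θ ← -133° +26° = -107°
crank pin P = (r cos θ, r sin θ) = (-4.385576, -14.344571)
h = r sin θ − e = -14.344571 − 6 = -20.344571
x = r cos θ + √(L² − h²) = -4.385576 + √(71289.0 − 413.9016) = -4.385576 + 266.223775 = 261.838200

261.8382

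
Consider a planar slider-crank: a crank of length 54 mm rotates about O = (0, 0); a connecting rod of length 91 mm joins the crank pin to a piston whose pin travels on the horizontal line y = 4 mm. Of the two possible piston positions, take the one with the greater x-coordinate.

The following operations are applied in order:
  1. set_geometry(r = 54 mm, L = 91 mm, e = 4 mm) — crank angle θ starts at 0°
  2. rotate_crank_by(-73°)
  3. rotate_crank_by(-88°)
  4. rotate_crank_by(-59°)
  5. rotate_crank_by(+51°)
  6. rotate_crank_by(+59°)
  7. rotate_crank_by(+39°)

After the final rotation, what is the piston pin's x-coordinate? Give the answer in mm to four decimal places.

set_geometry: r = 54 mm, L = 91 mm, e = 4 mm; θ ← 0°
rotate_crank_by(-73°): θ ← 0° -73° = -73°
rotate_crank_by(-88°): θ ← -73° -88° = -161°
rotate_crank_by(-59°): θ ← -161° -59° = -220°
rotate_crank_by(+51°): θ ← -220° +51° = -169°
rotate_crank_by(+59°): θ ← -169° +59° = -110°
rotate_crank_by(+39°): θ ← -110° +39° = -71°
crank pin P = (r cos θ, r sin θ) = (17.580680, -51.058003)
h = r sin θ − e = -51.058003 − 4 = -55.058003
x = r cos θ + √(L² − h²) = 17.580680 + √(8281.0 − 3031.3837) = 17.580680 + 72.454236 = 90.034916

90.0349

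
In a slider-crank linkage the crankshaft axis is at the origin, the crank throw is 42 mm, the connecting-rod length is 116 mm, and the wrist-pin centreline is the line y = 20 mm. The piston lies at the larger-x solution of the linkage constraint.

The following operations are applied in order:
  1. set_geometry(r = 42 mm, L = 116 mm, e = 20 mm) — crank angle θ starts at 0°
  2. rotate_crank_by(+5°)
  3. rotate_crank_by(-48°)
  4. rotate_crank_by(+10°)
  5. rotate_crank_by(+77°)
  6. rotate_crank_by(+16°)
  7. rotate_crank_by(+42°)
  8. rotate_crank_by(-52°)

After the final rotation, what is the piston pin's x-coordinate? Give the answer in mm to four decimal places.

142.3565

set_geometry: r = 42 mm, L = 116 mm, e = 20 mm; θ ← 0°
rotate_crank_by(+5°): θ ← 0° +5° = 5°
rotate_crank_by(-48°): θ ← 5° -48° = -43°
rotate_crank_by(+10°): θ ← -43° +10° = -33°
rotate_crank_by(+77°): θ ← -33° +77° = 44°
rotate_crank_by(+16°): θ ← 44° +16° = 60°
rotate_crank_by(+42°): θ ← 60° +42° = 102°
rotate_crank_by(-52°): θ ← 102° -52° = 50°
crank pin P = (r cos θ, r sin θ) = (26.997080, 32.173867)
h = r sin θ − e = 32.173867 − 20 = 12.173867
x = r cos θ + √(L² − h²) = 26.997080 + √(13456.0 − 148.2030) = 26.997080 + 115.359425 = 142.356505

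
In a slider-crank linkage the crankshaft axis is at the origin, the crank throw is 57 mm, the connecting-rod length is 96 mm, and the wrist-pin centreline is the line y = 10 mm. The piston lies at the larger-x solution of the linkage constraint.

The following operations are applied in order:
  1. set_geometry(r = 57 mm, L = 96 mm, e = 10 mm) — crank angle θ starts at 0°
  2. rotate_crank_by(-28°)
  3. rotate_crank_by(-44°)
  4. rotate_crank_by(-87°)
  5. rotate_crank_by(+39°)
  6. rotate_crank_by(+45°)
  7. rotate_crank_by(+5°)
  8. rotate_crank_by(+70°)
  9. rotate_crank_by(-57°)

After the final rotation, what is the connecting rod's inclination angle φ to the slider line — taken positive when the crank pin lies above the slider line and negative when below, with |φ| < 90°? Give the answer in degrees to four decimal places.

-37.0224

set_geometry: r = 57 mm, L = 96 mm, e = 10 mm; θ ← 0°
rotate_crank_by(-28°): θ ← 0° -28° = -28°
rotate_crank_by(-44°): θ ← -28° -44° = -72°
rotate_crank_by(-87°): θ ← -72° -87° = -159°
rotate_crank_by(+39°): θ ← -159° +39° = -120°
rotate_crank_by(+45°): θ ← -120° +45° = -75°
rotate_crank_by(+5°): θ ← -75° +5° = -70°
rotate_crank_by(+70°): θ ← -70° +70° = 0°
rotate_crank_by(-57°): θ ← 0° -57° = -57°
crank pin P = (r cos θ, r sin θ) = (31.044425, -47.804222)
h = r sin θ − e = -47.804222 − 10 = -57.804222
sin φ = h / L = -57.804222 / 96 = -0.60212732
φ = arcsin(-0.60212732) = -37.022408°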